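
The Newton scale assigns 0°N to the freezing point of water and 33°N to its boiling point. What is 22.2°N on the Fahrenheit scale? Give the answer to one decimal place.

Linear interpolation between the fixed points: C = (22.2 - 0) × 100 / (33 - 0) = 67.2727°C.
Then 67.2727 × 1.8 + 32 = 153.1°F.

153.1°F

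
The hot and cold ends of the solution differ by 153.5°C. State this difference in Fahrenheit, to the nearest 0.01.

276.30°F

An interval of 1°C corresponds to 1.8°F.
153.5 × 1.8 = 276.30.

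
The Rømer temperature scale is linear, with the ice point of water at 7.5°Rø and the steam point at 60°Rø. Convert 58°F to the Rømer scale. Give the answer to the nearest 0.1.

First in Celsius: (58 - 32) × 5/9 = 14.4444°C.
Linearly onto the Rømer scale: 7.5 + (14.4444 / 100) × (60 - 7.5) = 15.1°Rø.

15.1°Rø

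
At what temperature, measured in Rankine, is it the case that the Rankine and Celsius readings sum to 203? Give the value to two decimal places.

306.10°R

Let R be the Rankine reading. The Celsius reading is C = 5/9·R - 273.15.
Require R + C = 203: (14/9)·R - 273.15 = 203.
R = (203 + 273.15) / (14/9) = 306.10.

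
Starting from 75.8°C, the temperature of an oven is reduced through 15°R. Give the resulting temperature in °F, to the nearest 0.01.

153.44°F

The 15°R change is an interval, so only the factor 5/9 applies: -15 × 5/9 = -8.3333°C.
Final Celsius temperature: 75.8000 - 8.3333 = 67.4667°C.
In Fahrenheit: 67.4667 × 1.8 + 32 = 153.44°F.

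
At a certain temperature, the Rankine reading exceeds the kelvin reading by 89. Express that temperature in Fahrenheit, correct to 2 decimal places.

-259.42°F

Let x be the Rankine reading; then the kelvin reading is 5/9·x.
(5/9·x) - x = -89  ⇒  (-4/9)·x = -89  ⇒  x = 200.2500°R.
In Celsius: (200.25 - 491.67) × 5/9 = -161.9000°C.
In Fahrenheit: -161.9000 × 1.8 + 32 = -259.42°F.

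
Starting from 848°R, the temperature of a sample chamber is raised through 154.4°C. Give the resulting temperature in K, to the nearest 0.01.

Initial temperature in Celsius: (848 - 491.67) × 5/9 = 197.9611°C.
Final Celsius temperature: 197.9611 + 154.4000 = 352.3611°C.
In kelvin: 352.3611 + 273.15 = 625.51 K.

625.51 K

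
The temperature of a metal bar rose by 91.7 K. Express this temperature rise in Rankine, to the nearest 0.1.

Only the scale ratio 1.8 matters for a change in temperature.
91.7 × 1.8 = 165.1.

165.1°R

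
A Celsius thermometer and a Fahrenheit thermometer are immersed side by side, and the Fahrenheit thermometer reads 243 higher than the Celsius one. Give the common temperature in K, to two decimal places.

536.90 K

Let x be the Celsius reading; then the Fahrenheit reading is 1.8·x + 32.
(1.8·x + 32) - x = 243  ⇒  (0.8)·x = 211  ⇒  x = 263.7500°C.
In kelvin: 263.7500 + 273.15 = 536.90 K.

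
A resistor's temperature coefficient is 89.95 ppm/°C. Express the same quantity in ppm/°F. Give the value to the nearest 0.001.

The quantity depends on a temperature interval, so only the ratio of degree sizes applies; the offset between the scales is irrelevant.
A change of 1°F is a change of 5/9°C, so per °F the value is 89.95 × 5/9 = 49.972.

49.972 ppm/°F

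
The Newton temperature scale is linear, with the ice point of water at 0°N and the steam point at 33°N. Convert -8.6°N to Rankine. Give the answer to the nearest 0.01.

Linear interpolation between the fixed points: C = (-8.6 - 0) × 100 / (33 - 0) = -26.0606°C.
Then -26.0606 × 1.8 + 491.67 = 444.76°R.

444.76°R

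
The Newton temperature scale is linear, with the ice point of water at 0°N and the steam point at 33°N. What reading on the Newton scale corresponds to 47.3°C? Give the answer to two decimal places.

15.61°N

Linearly onto the Newton scale: 0 + (47.3000 / 100) × (33 - 0) = 15.61°N.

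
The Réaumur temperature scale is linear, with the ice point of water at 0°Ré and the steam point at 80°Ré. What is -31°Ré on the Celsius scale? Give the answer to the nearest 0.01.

Linear interpolation between the fixed points: C = (-31 - 0) × 100 / (80 - 0) = -38.7500°C.

-38.75°C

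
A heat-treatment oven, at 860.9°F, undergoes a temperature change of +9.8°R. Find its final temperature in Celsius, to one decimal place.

465.9°C

Initial temperature in Celsius: (860.9 - 32) × 5/9 = 460.5000°C.
The 9.8°R change is an interval, so only the factor 5/9 applies: +9.8 × 5/9 = +5.4444°C.
Final Celsius temperature: 460.5000 + 5.4444 = 465.9444°C.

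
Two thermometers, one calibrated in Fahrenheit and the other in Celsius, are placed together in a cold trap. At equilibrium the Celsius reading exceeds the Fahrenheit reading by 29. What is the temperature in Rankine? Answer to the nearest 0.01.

354.42°R

Let x be the Fahrenheit reading; then the Celsius reading is 5/9·x - 17.7778.
(5/9·x - 17.7778) - x = 29  ⇒  (-4/9)·x = 46.7778  ⇒  x = -105.2500°F.
In Celsius: (-105.25 - 32) × 5/9 = -76.2500°C.
In Rankine: -76.2500 × 1.8 + 491.67 = 354.42°R.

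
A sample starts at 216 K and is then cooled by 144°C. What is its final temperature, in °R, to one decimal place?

Initial temperature in Celsius: 216 - 273.15 = -57.1500°C.
Final Celsius temperature: -57.1500 - 144.0000 = -201.1500°C.
In Rankine: -201.1500 × 1.8 + 491.67 = 129.6°R.

129.6°R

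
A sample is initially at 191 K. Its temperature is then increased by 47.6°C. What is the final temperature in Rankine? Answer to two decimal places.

Initial temperature in Celsius: 191 - 273.15 = -82.1500°C.
Final Celsius temperature: -82.1500 + 47.6000 = -34.5500°C.
In Rankine: -34.5500 × 1.8 + 491.67 = 429.48°R.

429.48°R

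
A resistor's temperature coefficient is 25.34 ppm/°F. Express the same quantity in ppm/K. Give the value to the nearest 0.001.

45.612 ppm/K

Since only a temperature interval is involved, the additive offset between the scales drops out.
A change of 1 K is a change of 1.8°F, so per K the value is 25.34 × 1.8 = 45.612.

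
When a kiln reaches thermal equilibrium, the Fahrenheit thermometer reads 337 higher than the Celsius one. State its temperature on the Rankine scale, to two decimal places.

Let x be the Celsius reading; then the Fahrenheit reading is 1.8·x + 32.
(1.8·x + 32) - x = 337  ⇒  (0.8)·x = 305  ⇒  x = 381.2500°C.
In Rankine: 381.2500 × 1.8 + 491.67 = 1177.92°R.

1177.92°R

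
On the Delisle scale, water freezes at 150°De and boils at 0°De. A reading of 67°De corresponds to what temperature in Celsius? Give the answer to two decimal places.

Linear interpolation between the fixed points: C = (67 - 150) × 100 / (0 - 150) = 55.3333°C.

55.33°C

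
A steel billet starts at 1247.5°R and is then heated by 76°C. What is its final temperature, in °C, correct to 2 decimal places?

Initial temperature in Celsius: (1247.5 - 491.67) × 5/9 = 419.9056°C.
Final Celsius temperature: 419.9056 + 76.0000 = 495.9056°C.

495.91°C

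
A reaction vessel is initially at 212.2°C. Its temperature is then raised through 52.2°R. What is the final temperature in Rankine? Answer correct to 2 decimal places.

The 52.2°R change is an interval, so only the factor 5/9 applies: +52.2 × 5/9 = +29.0000°C.
Final Celsius temperature: 212.2000 + 29.0000 = 241.2000°C.
In Rankine: 241.2000 × 1.8 + 491.67 = 925.83°R.

925.83°R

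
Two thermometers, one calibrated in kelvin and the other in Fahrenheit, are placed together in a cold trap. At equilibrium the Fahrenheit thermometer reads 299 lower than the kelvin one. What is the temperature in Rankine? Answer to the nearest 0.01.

361.51°R

Let x be the kelvin reading; then the Fahrenheit reading is 1.8·x - 459.67.
(1.8·x - 459.67) - x = -299  ⇒  (0.8)·x = 160.67  ⇒  x = 200.8375 K.
In Celsius: 200.8375 - 273.15 = -72.3125°C.
In Rankine: -72.3125 × 1.8 + 491.67 = 361.51°R.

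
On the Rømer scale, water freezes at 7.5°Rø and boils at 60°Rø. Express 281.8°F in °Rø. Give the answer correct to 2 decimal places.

First in Celsius: (281.8 - 32) × 5/9 = 138.7778°C.
Linearly onto the Rømer scale: 7.5 + (138.7778 / 100) × (60 - 7.5) = 80.36°Rø.

80.36°Rø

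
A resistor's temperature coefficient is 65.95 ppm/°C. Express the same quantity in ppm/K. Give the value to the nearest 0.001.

65.950 ppm/K

Since only a temperature interval is involved, the additive offset between the scales drops out.
A change of 1 K is a change of 1°C, so per K the value is 65.95 × 1 = 65.950.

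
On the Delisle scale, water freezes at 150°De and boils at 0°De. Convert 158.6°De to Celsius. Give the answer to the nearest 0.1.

Linear interpolation between the fixed points: C = (158.6 - 150) × 100 / (0 - 150) = -5.7333°C.

-5.7°C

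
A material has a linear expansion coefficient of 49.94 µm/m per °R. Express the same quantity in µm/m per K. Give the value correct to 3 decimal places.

The quantity depends on a temperature interval, so only the ratio of degree sizes applies; the offset between the scales is irrelevant.
A change of 1 K is a change of 1.8°R, so per K the value is 49.94 × 1.8 = 89.892.

89.892 µm/m per K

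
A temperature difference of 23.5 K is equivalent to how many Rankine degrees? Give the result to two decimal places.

An interval of 1 K corresponds to 1.8°R.
23.5 × 1.8 = 42.30.

42.30°R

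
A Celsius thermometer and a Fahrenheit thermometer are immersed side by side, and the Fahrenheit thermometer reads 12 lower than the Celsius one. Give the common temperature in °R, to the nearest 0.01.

392.67°R

Let x be the Celsius reading; then the Fahrenheit reading is 1.8·x + 32.
(1.8·x + 32) - x = -12  ⇒  (0.8)·x = -44  ⇒  x = -55.0000°C.
In Rankine: -55.0000 × 1.8 + 491.67 = 392.67°R.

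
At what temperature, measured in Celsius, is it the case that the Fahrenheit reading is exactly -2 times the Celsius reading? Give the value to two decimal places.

-8.42°C

Let C be the Celsius reading. The Fahrenheit reading is F = 1.8·C + 32.
Require F = -2·C: 1.8·C + 32 = -2·C.
(3.8)·C = -32  ⇒  C = -8.42.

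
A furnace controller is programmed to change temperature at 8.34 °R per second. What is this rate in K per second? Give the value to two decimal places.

Since only a temperature interval is involved, the additive offset between the scales drops out.
A change of 1°R is a change of 5/9 K, so 8.34 × 5/9 = 4.63.

4.63 K/second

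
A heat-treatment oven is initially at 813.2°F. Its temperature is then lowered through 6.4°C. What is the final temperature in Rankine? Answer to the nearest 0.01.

1261.35°R

Initial temperature in Celsius: (813.2 - 32) × 5/9 = 434.0000°C.
Final Celsius temperature: 434.0000 - 6.4000 = 427.6000°C.
In Rankine: 427.6000 × 1.8 + 491.67 = 1261.35°R.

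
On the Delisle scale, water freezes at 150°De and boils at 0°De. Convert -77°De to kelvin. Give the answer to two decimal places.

424.48 K

Linear interpolation between the fixed points: C = (-77 - 150) × 100 / (0 - 150) = 151.3333°C.
Then 151.3333 + 273.15 = 424.48 K.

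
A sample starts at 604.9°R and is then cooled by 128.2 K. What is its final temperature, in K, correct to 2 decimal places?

Initial temperature in Celsius: (604.9 - 491.67) × 5/9 = 62.9056°C.
The 128.2 K change is an interval; Kelvin and Celsius degrees are the same size, so ΔC = -128.2°C.
Final Celsius temperature: 62.9056 - 128.2000 = -65.2944°C.
In kelvin: -65.2944 + 273.15 = 207.86 K.

207.86 K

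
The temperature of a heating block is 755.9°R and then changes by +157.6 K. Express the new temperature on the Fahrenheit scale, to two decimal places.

Initial temperature in Celsius: (755.9 - 491.67) × 5/9 = 146.7944°C.
The 157.6 K change is an interval; Kelvin and Celsius degrees are the same size, so ΔC = +157.6°C.
Final Celsius temperature: 146.7944 + 157.6000 = 304.3944°C.
In Fahrenheit: 304.3944 × 1.8 + 32 = 579.91°F.

579.91°F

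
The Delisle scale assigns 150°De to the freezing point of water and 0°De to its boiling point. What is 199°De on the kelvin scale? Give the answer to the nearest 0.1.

Linear interpolation between the fixed points: C = (199 - 150) × 100 / (0 - 150) = -32.6667°C.
Then -32.6667 + 273.15 = 240.5 K.

240.5 K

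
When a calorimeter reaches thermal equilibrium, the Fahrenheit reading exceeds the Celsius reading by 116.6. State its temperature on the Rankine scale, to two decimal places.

Let x be the Fahrenheit reading; then the Celsius reading is 5/9·x - 17.7778.
(5/9·x - 17.7778) - x = -116.6  ⇒  (-4/9)·x = -98.8222  ⇒  x = 222.3500°F.
In Celsius: (222.35 - 32) × 5/9 = 105.7500°C.
In Rankine: 105.7500 × 1.8 + 491.67 = 682.02°R.

682.02°R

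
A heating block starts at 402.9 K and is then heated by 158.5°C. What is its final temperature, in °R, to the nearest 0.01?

Initial temperature in Celsius: 402.9 - 273.15 = 129.7500°C.
Final Celsius temperature: 129.7500 + 158.5000 = 288.2500°C.
In Rankine: 288.2500 × 1.8 + 491.67 = 1010.52°R.

1010.52°R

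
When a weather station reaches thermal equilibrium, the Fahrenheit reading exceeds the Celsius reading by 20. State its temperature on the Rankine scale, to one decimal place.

464.7°R

Let x be the Celsius reading; then the Fahrenheit reading is 1.8·x + 32.
(1.8·x + 32) - x = 20  ⇒  (0.8)·x = -12  ⇒  x = -15.0000°C.
In Rankine: -15.0000 × 1.8 + 491.67 = 464.7°R.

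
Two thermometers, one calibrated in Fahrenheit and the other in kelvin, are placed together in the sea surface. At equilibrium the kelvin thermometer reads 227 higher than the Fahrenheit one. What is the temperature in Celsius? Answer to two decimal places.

17.69°C

Let x be the Fahrenheit reading; then the kelvin reading is 5/9·x + 255.372.
(5/9·x + 255.372) - x = 227  ⇒  (-4/9)·x = -28.3722  ⇒  x = 63.8375°F.
In Celsius: (63.8375 - 32) × 5/9 = 17.69°C.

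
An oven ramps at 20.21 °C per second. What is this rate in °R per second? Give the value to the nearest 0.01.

36.38 °R/second

Since only a temperature interval is involved, the additive offset between the scales drops out.
A change of 1°C is a change of 1.8°R, so 20.21 × 1.8 = 36.38.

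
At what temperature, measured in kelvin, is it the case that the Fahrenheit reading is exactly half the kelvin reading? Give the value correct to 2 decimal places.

353.59 K

Let K be the kelvin reading. The Fahrenheit reading is F = 1.8·K - 459.67.
Require F = 0.5·K: 1.8·K - 459.67 = 0.5·K.
(1.3)·K = 459.67  ⇒  K = 353.59.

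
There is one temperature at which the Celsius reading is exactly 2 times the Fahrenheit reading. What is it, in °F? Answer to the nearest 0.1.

Let F be the Fahrenheit reading. The Celsius reading is C = 5/9·F - 17.7778.
Require C = 2·F: 5/9·F - 17.7778 = 2·F.
(-13/9)·F = 17.7778  ⇒  F = -12.3.

-12.3°F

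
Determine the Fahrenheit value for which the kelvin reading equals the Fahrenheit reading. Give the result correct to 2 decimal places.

Let F be the Fahrenheit reading. The kelvin reading is K = 5/9·F + 255.372.
Set K = F: 5/9·F + 255.372 = F.
(-4/9)·F = -255.372  ⇒  F = 574.59.

574.59°F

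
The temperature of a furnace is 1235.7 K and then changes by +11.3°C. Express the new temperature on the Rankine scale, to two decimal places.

Initial temperature in Celsius: 1235.7 - 273.15 = 962.5500°C.
Final Celsius temperature: 962.5500 + 11.3000 = 973.8500°C.
In Rankine: 973.8500 × 1.8 + 491.67 = 2244.60°R.

2244.60°R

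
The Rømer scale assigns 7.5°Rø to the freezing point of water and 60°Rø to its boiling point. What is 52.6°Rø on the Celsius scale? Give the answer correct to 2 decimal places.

85.90°C

Linear interpolation between the fixed points: C = (52.6 - 7.5) × 100 / (60 - 7.5) = 85.9048°C.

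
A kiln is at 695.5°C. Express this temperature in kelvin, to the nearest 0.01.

968.65 K

In kelvin: 695.5000 + 273.15 = 968.65 K.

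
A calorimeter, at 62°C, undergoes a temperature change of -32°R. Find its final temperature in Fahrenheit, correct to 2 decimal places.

The 32°R change is an interval, so only the factor 5/9 applies: -32 × 5/9 = -17.7778°C.
Final Celsius temperature: 62.0000 - 17.7778 = 44.2222°C.
In Fahrenheit: 44.2222 × 1.8 + 32 = 111.60°F.

111.60°F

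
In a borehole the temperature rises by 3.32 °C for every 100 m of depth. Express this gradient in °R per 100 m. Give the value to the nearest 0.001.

5.976 °R/100 m

Since only a temperature interval is involved, the additive offset between the scales drops out.
A change of 1°C is a change of 1.8°R, so 3.32 × 1.8 = 5.976.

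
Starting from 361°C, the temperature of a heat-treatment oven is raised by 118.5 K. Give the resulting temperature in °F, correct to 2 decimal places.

895.10°F

The 118.5 K change is an interval; Kelvin and Celsius degrees are the same size, so ΔC = +118.5°C.
Final Celsius temperature: 361.0000 + 118.5000 = 479.5000°C.
In Fahrenheit: 479.5000 × 1.8 + 32 = 895.10°F.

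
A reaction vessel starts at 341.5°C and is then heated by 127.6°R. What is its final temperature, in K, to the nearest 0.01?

685.54 K

The 127.6°R change is an interval, so only the factor 5/9 applies: +127.6 × 5/9 = +70.8889°C.
Final Celsius temperature: 341.5000 + 70.8889 = 412.3889°C.
In kelvin: 412.3889 + 273.15 = 685.54 K.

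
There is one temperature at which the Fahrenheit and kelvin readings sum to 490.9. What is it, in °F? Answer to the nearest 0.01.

Let F be the Fahrenheit reading. The kelvin reading is K = 5/9·F + 255.372.
Require F + K = 490.9: (14/9)·F + 255.372 = 490.9.
F = (490.9 - 255.372) / (14/9) = 151.41.

151.41°F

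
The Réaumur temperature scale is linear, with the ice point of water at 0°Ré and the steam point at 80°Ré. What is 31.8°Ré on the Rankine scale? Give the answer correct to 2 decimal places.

563.22°R

Linear interpolation between the fixed points: C = (31.8 - 0) × 100 / (80 - 0) = 39.7500°C.
Then 39.7500 × 1.8 + 491.67 = 563.22°R.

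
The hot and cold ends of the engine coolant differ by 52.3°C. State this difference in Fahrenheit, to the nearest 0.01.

For a temperature interval the offset drops out; only the factor 1.8 applies.
52.3 × 1.8 = 94.14.

94.14°F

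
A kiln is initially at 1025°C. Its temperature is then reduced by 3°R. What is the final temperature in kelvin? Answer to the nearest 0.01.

1296.48 K

The 3°R change is an interval, so only the factor 5/9 applies: -3 × 5/9 = -1.6667°C.
Final Celsius temperature: 1025.0000 - 1.6667 = 1023.3333°C.
In kelvin: 1023.3333 + 273.15 = 1296.48 K.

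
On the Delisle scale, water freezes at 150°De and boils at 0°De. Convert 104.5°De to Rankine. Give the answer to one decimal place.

546.3°R

Linear interpolation between the fixed points: C = (104.5 - 150) × 100 / (0 - 150) = 30.3333°C.
Then 30.3333 × 1.8 + 491.67 = 546.3°R.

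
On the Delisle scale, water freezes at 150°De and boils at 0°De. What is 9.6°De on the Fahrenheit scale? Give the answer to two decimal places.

Linear interpolation between the fixed points: C = (9.6 - 150) × 100 / (0 - 150) = 93.6000°C.
Then 93.6000 × 1.8 + 32 = 200.48°F.

200.48°F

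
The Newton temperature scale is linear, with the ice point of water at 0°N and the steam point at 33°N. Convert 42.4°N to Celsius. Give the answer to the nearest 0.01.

128.48°C

Linear interpolation between the fixed points: C = (42.4 - 0) × 100 / (33 - 0) = 128.4848°C.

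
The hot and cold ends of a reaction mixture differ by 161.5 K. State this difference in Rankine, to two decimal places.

An interval of 1 K corresponds to 1.8°R.
161.5 × 1.8 = 290.70.

290.70°R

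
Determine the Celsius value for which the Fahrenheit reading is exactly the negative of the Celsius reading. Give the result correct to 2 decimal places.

-11.43°C

Let C be the Celsius reading. The Fahrenheit reading is F = 1.8·C + 32.
Require F = -1·C: 1.8·C + 32 = -1·C.
(2.8)·C = -32  ⇒  C = -11.43.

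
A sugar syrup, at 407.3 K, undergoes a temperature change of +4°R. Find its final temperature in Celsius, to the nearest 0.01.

Initial temperature in Celsius: 407.3 - 273.15 = 134.1500°C.
The 4°R change is an interval, so only the factor 5/9 applies: +4 × 5/9 = +2.2222°C.
Final Celsius temperature: 134.1500 + 2.2222 = 136.3722°C.

136.37°C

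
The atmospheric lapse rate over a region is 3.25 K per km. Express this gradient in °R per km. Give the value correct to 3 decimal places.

5.850 °R/km

The quantity depends on a temperature interval, so only the ratio of degree sizes applies; the offset between the scales is irrelevant.
A change of 1 K is a change of 1.8°R, so 3.25 × 1.8 = 5.850.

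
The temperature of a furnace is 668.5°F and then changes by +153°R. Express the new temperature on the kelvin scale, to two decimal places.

Initial temperature in Celsius: (668.5 - 32) × 5/9 = 353.6111°C.
The 153°R change is an interval, so only the factor 5/9 applies: +153 × 5/9 = +85.0000°C.
Final Celsius temperature: 353.6111 + 85.0000 = 438.6111°C.
In kelvin: 438.6111 + 273.15 = 711.76 K.

711.76 K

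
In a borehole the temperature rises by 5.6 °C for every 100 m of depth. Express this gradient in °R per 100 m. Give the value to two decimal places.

The quantity depends on a temperature interval, so only the ratio of degree sizes applies; the offset between the scales is irrelevant.
A change of 1°C is a change of 1.8°R, so 5.6 × 1.8 = 10.08.

10.08 °R/100 m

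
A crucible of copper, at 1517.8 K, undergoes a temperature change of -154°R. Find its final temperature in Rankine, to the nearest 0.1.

Initial temperature in Celsius: 1517.8 - 273.15 = 1244.6500°C.
The 154°R change is an interval, so only the factor 5/9 applies: -154 × 5/9 = -85.5556°C.
Final Celsius temperature: 1244.6500 - 85.5556 = 1159.0944°C.
In Rankine: 1159.0944 × 1.8 + 491.67 = 2578.0°R.

2578.0°R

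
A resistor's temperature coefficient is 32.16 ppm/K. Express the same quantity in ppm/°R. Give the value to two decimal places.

Since only a temperature interval is involved, the additive offset between the scales drops out.
A change of 1°R is a change of 5/9 K, so per °R the value is 32.16 × 5/9 = 17.87.

17.87 ppm/°R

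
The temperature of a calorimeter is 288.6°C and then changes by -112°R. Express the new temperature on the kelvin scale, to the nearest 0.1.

The 112°R change is an interval, so only the factor 5/9 applies: -112 × 5/9 = -62.2222°C.
Final Celsius temperature: 288.6000 - 62.2222 = 226.3778°C.
In kelvin: 226.3778 + 273.15 = 499.5 K.

499.5 K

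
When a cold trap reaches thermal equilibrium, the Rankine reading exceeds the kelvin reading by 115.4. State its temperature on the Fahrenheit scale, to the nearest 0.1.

Let x be the Rankine reading; then the kelvin reading is 5/9·x.
(5/9·x) - x = -115.4  ⇒  (-4/9)·x = -115.4  ⇒  x = 259.6500°R.
In Celsius: (259.65 - 491.67) × 5/9 = -128.9000°C.
In Fahrenheit: -128.9000 × 1.8 + 32 = -200.0°F.

-200.0°F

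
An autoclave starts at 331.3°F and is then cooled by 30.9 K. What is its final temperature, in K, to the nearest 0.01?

408.53 K

Initial temperature in Celsius: (331.3 - 32) × 5/9 = 166.2778°C.
The 30.9 K change is an interval; Kelvin and Celsius degrees are the same size, so ΔC = -30.9°C.
Final Celsius temperature: 166.2778 - 30.9000 = 135.3778°C.
In kelvin: 135.3778 + 273.15 = 408.53 K.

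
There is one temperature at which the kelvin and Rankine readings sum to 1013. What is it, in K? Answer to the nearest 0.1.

361.8 K

Let K be the kelvin reading. The Rankine reading is R = 1.8·K.
Require K + R = 1013: (2.8)·K = 1013.
K = (1013) / (2.8) = 361.8.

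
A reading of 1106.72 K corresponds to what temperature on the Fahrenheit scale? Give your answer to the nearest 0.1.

1532.4°F

In Celsius: 1106.72 - 273.15 = 833.5700°C.
In Fahrenheit: 833.5700 × 1.8 + 32 = 1532.4°F.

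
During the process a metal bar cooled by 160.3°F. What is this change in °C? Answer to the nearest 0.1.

An interval of 1°F corresponds to 5/9°C.
160.3 × 5/9 = 89.1.

89.1°C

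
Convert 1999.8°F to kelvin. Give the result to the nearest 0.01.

In Celsius: (1999.8 - 32) × 5/9 = 1093.2222°C.
In kelvin: 1093.2222 + 273.15 = 1366.37 K.

1366.37 K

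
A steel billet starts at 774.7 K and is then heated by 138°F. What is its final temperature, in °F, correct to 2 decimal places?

Initial temperature in Celsius: 774.7 - 273.15 = 501.5500°C.
The 138°F change is an interval, so only the factor 5/9 applies: +138 × 5/9 = +76.6667°C.
Final Celsius temperature: 501.5500 + 76.6667 = 578.2167°C.
In Fahrenheit: 578.2167 × 1.8 + 32 = 1072.79°F.

1072.79°F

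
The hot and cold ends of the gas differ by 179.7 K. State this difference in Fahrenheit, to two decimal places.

An interval of 1 K corresponds to 1.8°F.
179.7 × 1.8 = 323.46.

323.46°F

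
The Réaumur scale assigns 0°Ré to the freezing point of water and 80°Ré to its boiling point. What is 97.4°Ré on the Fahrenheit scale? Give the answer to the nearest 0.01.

Linear interpolation between the fixed points: C = (97.4 - 0) × 100 / (80 - 0) = 121.7500°C.
Then 121.7500 × 1.8 + 32 = 251.15°F.

251.15°F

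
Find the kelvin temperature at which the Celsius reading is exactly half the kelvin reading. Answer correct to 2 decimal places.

546.30 K

Let K be the kelvin reading. The Celsius reading is C = 1·K - 273.15.
Require C = 0.5·K: 1·K - 273.15 = 0.5·K.
(0.5)·K = 273.15  ⇒  K = 546.30.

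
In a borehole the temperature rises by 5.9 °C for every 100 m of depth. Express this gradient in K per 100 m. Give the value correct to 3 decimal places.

The quantity depends on a temperature interval, so only the ratio of degree sizes applies; the offset between the scales is irrelevant.
A change of 1°C is a change of 1 K, so 5.9 × 1 = 5.900.

5.900 K/100 m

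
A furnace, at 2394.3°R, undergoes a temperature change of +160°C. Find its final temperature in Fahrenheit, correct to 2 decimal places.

2222.63°F

Initial temperature in Celsius: (2394.3 - 491.67) × 5/9 = 1057.0167°C.
Final Celsius temperature: 1057.0167 + 160.0000 = 1217.0167°C.
In Fahrenheit: 1217.0167 × 1.8 + 32 = 2222.63°F.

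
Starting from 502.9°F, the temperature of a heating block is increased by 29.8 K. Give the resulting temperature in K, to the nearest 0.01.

564.56 K

Initial temperature in Celsius: (502.9 - 32) × 5/9 = 261.6111°C.
The 29.8 K change is an interval; Kelvin and Celsius degrees are the same size, so ΔC = +29.8°C.
Final Celsius temperature: 261.6111 + 29.8000 = 291.4111°C.
In kelvin: 291.4111 + 273.15 = 564.56 K.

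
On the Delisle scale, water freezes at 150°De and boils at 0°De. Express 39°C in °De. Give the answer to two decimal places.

91.50°De

Linearly onto the Delisle scale: 150 + (39.0000 / 100) × (0 - 150) = 91.50°De.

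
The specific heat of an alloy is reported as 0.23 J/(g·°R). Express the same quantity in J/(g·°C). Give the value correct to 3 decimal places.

The quantity depends on a temperature interval, so only the ratio of degree sizes applies; the offset between the scales is irrelevant.
A change of 1°C is a change of 1.8°R, so per °C the value is 0.23 × 1.8 = 0.414.

0.414 J/(g·°C)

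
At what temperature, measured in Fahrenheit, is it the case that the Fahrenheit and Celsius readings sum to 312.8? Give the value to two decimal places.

212.51°F

Let F be the Fahrenheit reading. The Celsius reading is C = 5/9·F - 17.7778.
Require F + C = 312.8: (14/9)·F - 17.7778 = 312.8.
F = (312.8 + 17.7778) / (14/9) = 212.51.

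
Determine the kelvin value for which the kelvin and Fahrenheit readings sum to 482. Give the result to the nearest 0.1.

Let K be the kelvin reading. The Fahrenheit reading is F = 1.8·K - 459.67.
Require K + F = 482: (2.8)·K - 459.67 = 482.
K = (482 + 459.67) / (2.8) = 336.3.

336.3 K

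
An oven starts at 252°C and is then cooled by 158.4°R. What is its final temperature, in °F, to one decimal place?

327.2°F

The 158.4°R change is an interval, so only the factor 5/9 applies: -158.4 × 5/9 = -88.0000°C.
Final Celsius temperature: 252.0000 - 88.0000 = 164.0000°C.
In Fahrenheit: 164.0000 × 1.8 + 32 = 327.2°F.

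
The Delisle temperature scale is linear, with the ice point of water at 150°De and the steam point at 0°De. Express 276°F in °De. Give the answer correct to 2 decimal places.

-53.33°De

First in Celsius: (276 - 32) × 5/9 = 135.5556°C.
Linearly onto the Delisle scale: 150 + (135.5556 / 100) × (0 - 150) = -53.33°De.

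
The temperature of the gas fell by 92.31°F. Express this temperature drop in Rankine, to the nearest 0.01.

Fahrenheit and Rankine degrees are the same size, so the interval is unchanged: 92.31.

92.31°R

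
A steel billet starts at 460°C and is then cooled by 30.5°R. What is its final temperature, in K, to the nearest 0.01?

716.21 K

The 30.5°R change is an interval, so only the factor 5/9 applies: -30.5 × 5/9 = -16.9444°C.
Final Celsius temperature: 460.0000 - 16.9444 = 443.0556°C.
In kelvin: 443.0556 + 273.15 = 716.21 K.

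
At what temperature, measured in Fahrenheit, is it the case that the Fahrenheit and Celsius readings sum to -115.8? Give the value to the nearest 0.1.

Let F be the Fahrenheit reading. The Celsius reading is C = 5/9·F - 17.7778.
Require F + C = -115.8: (14/9)·F - 17.7778 = -115.8.
F = (-115.8 + 17.7778) / (14/9) = -63.0.

-63.0°F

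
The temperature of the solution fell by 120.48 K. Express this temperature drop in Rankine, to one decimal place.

Only the scale ratio 1.8 matters for a change in temperature.
120.48 × 1.8 = 216.9.

216.9°R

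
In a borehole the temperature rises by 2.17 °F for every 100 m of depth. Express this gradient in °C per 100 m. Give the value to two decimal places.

1.21 °C/100 m

Since only a temperature interval is involved, the additive offset between the scales drops out.
A change of 1°F is a change of 5/9°C, so 2.17 × 5/9 = 1.21.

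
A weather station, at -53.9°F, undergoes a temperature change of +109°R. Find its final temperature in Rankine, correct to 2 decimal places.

Initial temperature in Celsius: (-53.9 - 32) × 5/9 = -47.7222°C.
The 109°R change is an interval, so only the factor 5/9 applies: +109 × 5/9 = +60.5556°C.
Final Celsius temperature: -47.7222 + 60.5556 = 12.8333°C.
In Rankine: 12.8333 × 1.8 + 491.67 = 514.77°R.

514.77°R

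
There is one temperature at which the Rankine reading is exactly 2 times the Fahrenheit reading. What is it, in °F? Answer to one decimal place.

Let F be the Fahrenheit reading. The Rankine reading is R = 1·F + 459.67.
Require R = 2·F: 1·F + 459.67 = 2·F.
(-1)·F = -459.67  ⇒  F = 459.7.

459.7°F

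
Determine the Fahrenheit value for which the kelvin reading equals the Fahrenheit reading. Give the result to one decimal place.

574.6°F

Let F be the Fahrenheit reading. The kelvin reading is K = 5/9·F + 255.372.
Set K = F: 5/9·F + 255.372 = F.
(-4/9)·F = -255.372  ⇒  F = 574.6.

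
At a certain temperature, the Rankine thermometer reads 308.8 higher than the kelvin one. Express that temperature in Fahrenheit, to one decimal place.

Let x be the kelvin reading; then the Rankine reading is 1.8·x.
(1.8·x) - x = 308.8  ⇒  (0.8)·x = 308.8  ⇒  x = 386.0000 K.
In Celsius: 386 - 273.15 = 112.8500°C.
In Fahrenheit: 112.8500 × 1.8 + 32 = 235.1°F.

235.1°F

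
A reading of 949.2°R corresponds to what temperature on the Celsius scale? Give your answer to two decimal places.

254.18°C

In Celsius: (949.2 - 491.67) × 5/9 = 254.1833°C.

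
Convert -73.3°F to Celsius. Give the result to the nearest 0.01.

-58.50°C

In Celsius: (-73.3 - 32) × 5/9 = -58.5000°C.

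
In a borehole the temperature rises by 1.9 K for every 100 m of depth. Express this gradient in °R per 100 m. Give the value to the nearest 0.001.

3.420 °R/100 m

Since only a temperature interval is involved, the additive offset between the scales drops out.
A change of 1 K is a change of 1.8°R, so 1.9 × 1.8 = 3.420.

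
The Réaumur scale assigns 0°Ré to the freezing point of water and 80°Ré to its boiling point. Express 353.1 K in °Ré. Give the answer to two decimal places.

First in Celsius: 353.1 - 273.15 = 79.9500°C.
Linearly onto the Réaumur scale: 0 + (79.9500 / 100) × (80 - 0) = 63.96°Ré.

63.96°Ré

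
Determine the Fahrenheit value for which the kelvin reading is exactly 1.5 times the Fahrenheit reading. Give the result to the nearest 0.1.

Let F be the Fahrenheit reading. The kelvin reading is K = 5/9·F + 255.372.
Require K = 1.5·F: 5/9·F + 255.372 = 1.5·F.
(-17/18)·F = -255.372  ⇒  F = 270.4.

270.4°F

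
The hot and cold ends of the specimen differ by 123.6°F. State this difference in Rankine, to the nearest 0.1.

123.6°R

Fahrenheit and Rankine degrees are the same size, so the interval is unchanged: 123.6.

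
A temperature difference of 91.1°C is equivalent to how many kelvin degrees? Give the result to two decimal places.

Celsius and kelvin degrees are the same size, so the interval is unchanged: 91.10.

91.10 K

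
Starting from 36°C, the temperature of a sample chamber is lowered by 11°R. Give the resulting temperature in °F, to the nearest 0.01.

85.80°F

The 11°R change is an interval, so only the factor 5/9 applies: -11 × 5/9 = -6.1111°C.
Final Celsius temperature: 36.0000 - 6.1111 = 29.8889°C.
In Fahrenheit: 29.8889 × 1.8 + 32 = 85.80°F.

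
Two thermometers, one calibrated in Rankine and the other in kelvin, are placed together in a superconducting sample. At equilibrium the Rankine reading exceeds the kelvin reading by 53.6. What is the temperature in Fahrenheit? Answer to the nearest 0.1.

-339.1°F

Let x be the Rankine reading; then the kelvin reading is 5/9·x.
(5/9·x) - x = -53.6  ⇒  (-4/9)·x = -53.6  ⇒  x = 120.6000°R.
In Celsius: (120.6 - 491.67) × 5/9 = -206.1500°C.
In Fahrenheit: -206.1500 × 1.8 + 32 = -339.1°F.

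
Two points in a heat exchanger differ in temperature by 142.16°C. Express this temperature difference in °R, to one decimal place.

For a temperature interval the offset drops out; only the factor 1.8 applies.
142.16 × 1.8 = 255.9.

255.9°R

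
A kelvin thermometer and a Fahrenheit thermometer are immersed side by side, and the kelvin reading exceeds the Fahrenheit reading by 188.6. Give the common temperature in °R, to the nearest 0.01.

Let x be the kelvin reading; then the Fahrenheit reading is 1.8·x - 459.67.
(1.8·x - 459.67) - x = -188.6  ⇒  (0.8)·x = 271.07  ⇒  x = 338.8375 K.
In Celsius: 338.8375 - 273.15 = 65.6875°C.
In Rankine: 65.6875 × 1.8 + 491.67 = 609.91°R.

609.91°R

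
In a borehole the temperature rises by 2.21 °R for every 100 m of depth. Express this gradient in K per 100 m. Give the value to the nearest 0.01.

The quantity depends on a temperature interval, so only the ratio of degree sizes applies; the offset between the scales is irrelevant.
A change of 1°R is a change of 5/9 K, so 2.21 × 5/9 = 1.23.

1.23 K/100 m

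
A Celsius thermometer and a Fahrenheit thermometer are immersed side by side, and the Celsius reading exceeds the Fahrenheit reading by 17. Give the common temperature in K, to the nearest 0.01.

211.90 K

Let x be the Celsius reading; then the Fahrenheit reading is 1.8·x + 32.
(1.8·x + 32) - x = -17  ⇒  (0.8)·x = -49  ⇒  x = -61.2500°C.
In kelvin: -61.2500 + 273.15 = 211.90 K.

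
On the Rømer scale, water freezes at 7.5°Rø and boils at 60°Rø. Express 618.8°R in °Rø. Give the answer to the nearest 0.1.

First in Celsius: (618.8 - 491.67) × 5/9 = 70.6278°C.
Linearly onto the Rømer scale: 7.5 + (70.6278 / 100) × (60 - 7.5) = 44.6°Rø.

44.6°Rø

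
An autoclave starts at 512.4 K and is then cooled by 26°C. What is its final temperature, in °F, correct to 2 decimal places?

Initial temperature in Celsius: 512.4 - 273.15 = 239.2500°C.
Final Celsius temperature: 239.2500 - 26.0000 = 213.2500°C.
In Fahrenheit: 213.2500 × 1.8 + 32 = 415.85°F.

415.85°F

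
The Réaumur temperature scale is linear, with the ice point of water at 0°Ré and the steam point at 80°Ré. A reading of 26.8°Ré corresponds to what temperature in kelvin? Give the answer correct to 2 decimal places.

306.65 K

Linear interpolation between the fixed points: C = (26.8 - 0) × 100 / (80 - 0) = 33.5000°C.
Then 33.5000 + 273.15 = 306.65 K.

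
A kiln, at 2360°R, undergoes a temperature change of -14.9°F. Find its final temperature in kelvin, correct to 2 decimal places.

1302.83 K

Initial temperature in Celsius: (2360 - 491.67) × 5/9 = 1037.9611°C.
The 14.9°F change is an interval, so only the factor 5/9 applies: -14.9 × 5/9 = -8.2778°C.
Final Celsius temperature: 1037.9611 - 8.2778 = 1029.6833°C.
In kelvin: 1029.6833 + 273.15 = 1302.83 K.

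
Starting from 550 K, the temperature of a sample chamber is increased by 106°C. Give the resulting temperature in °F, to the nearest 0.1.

Initial temperature in Celsius: 550 - 273.15 = 276.8500°C.
Final Celsius temperature: 276.8500 + 106.0000 = 382.8500°C.
In Fahrenheit: 382.8500 × 1.8 + 32 = 721.1°F.

721.1°F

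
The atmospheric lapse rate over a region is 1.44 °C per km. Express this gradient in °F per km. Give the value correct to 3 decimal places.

2.592 °F/km

Since only a temperature interval is involved, the additive offset between the scales drops out.
A change of 1°C is a change of 1.8°F, so 1.44 × 1.8 = 2.592.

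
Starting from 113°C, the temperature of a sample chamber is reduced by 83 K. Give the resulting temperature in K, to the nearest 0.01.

The 83 K change is an interval; Kelvin and Celsius degrees are the same size, so ΔC = -83°C.
Final Celsius temperature: 113.0000 - 83.0000 = 30.0000°C.
In kelvin: 30.0000 + 273.15 = 303.15 K.

303.15 K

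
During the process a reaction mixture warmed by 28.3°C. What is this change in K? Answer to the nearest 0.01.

Celsius and kelvin degrees are the same size, so the interval is unchanged: 28.30.

28.30 K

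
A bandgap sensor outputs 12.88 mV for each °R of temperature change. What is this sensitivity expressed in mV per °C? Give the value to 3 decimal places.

Since only a temperature interval is involved, the additive offset between the scales drops out.
A change of 1°C is a change of 1.8°R, so per °C the value is 12.88 × 1.8 = 23.184.

23.184 mV per °C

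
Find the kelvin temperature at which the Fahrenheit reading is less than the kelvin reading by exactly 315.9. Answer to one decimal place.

Let K be the kelvin reading. The Fahrenheit reading is F = 1.8·K - 459.67.
Require F - K = -315.9: (0.8)·K - 459.67 = -315.9.
K = (-315.9 + 459.67) / (0.8) = 179.7.

179.7 K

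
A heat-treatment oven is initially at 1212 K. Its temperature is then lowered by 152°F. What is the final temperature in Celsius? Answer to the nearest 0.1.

Initial temperature in Celsius: 1212 - 273.15 = 938.8500°C.
The 152°F change is an interval, so only the factor 5/9 applies: -152 × 5/9 = -84.4444°C.
Final Celsius temperature: 938.8500 - 84.4444 = 854.4056°C.

854.4°C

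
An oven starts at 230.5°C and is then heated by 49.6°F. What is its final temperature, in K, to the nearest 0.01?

531.21 K

The 49.6°F change is an interval, so only the factor 5/9 applies: +49.6 × 5/9 = +27.5556°C.
Final Celsius temperature: 230.5000 + 27.5556 = 258.0556°C.
In kelvin: 258.0556 + 273.15 = 531.21 K.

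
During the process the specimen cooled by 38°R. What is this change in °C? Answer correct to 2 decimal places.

21.11°C

For a temperature interval the offset drops out; only the factor 5/9 applies.
38 × 5/9 = 21.11.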